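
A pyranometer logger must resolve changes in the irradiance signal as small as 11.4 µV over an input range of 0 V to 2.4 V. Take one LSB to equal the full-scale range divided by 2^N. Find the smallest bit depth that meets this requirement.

Full-scale range = 2.4 V.
Required number of levels: 2.4/11.4 µV = 210530; smallest N with 2^N ≥ that is 18.

18 bits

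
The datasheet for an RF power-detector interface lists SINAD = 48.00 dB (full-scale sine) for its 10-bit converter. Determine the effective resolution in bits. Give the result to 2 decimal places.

ENOB = (48.00 − 1.76)/6.02 = 7.6811 bits.

7.68 bits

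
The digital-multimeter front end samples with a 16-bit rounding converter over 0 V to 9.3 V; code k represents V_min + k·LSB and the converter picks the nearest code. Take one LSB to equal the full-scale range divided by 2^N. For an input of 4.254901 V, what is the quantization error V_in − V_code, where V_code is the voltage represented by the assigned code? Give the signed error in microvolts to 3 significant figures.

Full-scale range = 9.3 V. LSB = 9.3 V / 2^16 ≈ 141.9 µV.
(4.254901 − (0)) / LSB = 4.254901 × 65536/9.3 = 29983.7841. Nearest integer: k = 29984.
V_code = 0 + (29984/65536) × 9.3 = 4.2549316406 V.
V_in − V_code = 4.254901 − (4.2549316406) = −30.6 µV.

−30.6 µV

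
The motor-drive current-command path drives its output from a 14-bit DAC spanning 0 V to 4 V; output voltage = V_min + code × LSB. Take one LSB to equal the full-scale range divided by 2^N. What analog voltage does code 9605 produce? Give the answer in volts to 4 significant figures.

2.345 V

Span = 4 V. LSB = 4 V / 2^14.
V_out = V_min + code × LSB = 0 V + 9605 × 4 V / 16384
      = 0 V + 2.34497 V = 2.34497 V.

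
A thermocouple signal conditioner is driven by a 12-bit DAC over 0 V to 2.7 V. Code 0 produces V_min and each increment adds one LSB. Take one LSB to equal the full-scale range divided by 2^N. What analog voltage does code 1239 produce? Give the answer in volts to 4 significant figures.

V_FS = 2.7 V. LSB = 2.7 V / 2^12.
V_out = V_min + code × LSB = 0 V + 1239 × 2.7 V / 4096
      = 0 V + 0.816724 V = 0.816724 V.

0.8167 V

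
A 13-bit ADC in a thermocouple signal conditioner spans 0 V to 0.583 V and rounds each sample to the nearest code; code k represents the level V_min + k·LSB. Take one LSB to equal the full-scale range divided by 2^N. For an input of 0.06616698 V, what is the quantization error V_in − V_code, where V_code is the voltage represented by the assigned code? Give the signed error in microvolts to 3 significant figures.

−18.3 µV

Full-scale range = 0.583 V. LSB = 0.583 V / 2^13 ≈ 71.17 µV.
(V_in − V_min)/LSB = (0.06616698 − (0)) × 8192/0.583 = 929.7425 → nearest code k = 930.
V_code = V_min + k × range/2^13 = 0 + 930 × 0.583/8192 = 0.06618530273 V.
Error = V_in − V_code = 0.06616698 − (0.06618530273) = −18.3 µV.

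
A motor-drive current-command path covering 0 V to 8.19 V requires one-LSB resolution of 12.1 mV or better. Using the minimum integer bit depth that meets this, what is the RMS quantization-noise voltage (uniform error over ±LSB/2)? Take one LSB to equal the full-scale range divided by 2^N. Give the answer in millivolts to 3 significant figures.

2.31 mV

Range is 8.19 V.
8.19 V / 12.1 mV = 676.9. Since 2^9 = 512 and 2^10 = 1024, N = 10.
LSB = 8.19 V / 2^10 = 7.9980 mV.
σ_q = LSB/√12 = 7.9980 mV/3.4641 = 2.31 mV.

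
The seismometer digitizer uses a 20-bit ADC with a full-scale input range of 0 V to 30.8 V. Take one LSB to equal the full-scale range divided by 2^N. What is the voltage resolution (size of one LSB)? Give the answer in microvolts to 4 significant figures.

29.37 µV

Full-scale range = 30.8 V.
Number of codes = 2^20 = 1048576.
LSB = 30.8 V ÷ 2^20 = 30.8/1048576 V = 29.37 µV.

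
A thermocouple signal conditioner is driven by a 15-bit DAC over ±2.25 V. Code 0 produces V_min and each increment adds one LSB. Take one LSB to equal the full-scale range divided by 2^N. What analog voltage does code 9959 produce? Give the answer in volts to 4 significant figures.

-0.8823 V

Full-scale range = 2.25 V − (-2.25 V) = 4.5 V. LSB = 4.5 V / 2^15.
V_out = -2.25 + 9959 × (4.5/32768) V
      = -2.25 + 1.36766 = -0.882339 V.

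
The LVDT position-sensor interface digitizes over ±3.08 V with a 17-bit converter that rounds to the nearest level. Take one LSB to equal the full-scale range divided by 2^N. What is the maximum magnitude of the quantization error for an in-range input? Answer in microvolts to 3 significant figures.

23.5 µV

Span: 3.08 V − (-3.08 V) = 6.16 V.
LSB = 6.16 V ÷ 2^17 = 6.16/131072 V = 46.997 µV.
|e|_max = LSB/2 = 23.5 µV.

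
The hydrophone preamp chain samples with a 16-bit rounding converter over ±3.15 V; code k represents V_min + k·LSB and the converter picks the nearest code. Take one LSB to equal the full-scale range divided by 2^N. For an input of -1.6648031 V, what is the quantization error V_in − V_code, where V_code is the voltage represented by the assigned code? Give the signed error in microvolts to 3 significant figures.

−17.3 µV

Range = 3.15 − (-3.15) = 6.3 V. LSB = 6.3 V / 2^16 ≈ 96.13 µV.
Position in LSBs: (-1.6648031 − (-3.15)) × 65536/6.3 = 15449.8197; rounding gives k = 15450.
V_code = -3.15 + (15450/65536) × 6.3 = -1.6647857666 V.
Error = V_in − V_code = -1.6648031 − (-1.6647857666) = −17.3 µV.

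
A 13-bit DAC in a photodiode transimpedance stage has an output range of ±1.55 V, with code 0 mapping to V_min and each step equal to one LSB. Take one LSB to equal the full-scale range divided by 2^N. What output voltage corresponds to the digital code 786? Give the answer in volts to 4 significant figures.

Span: 1.55 V − (-1.55 V) = 3.1 V. LSB = 3.1 V / 2^13.
V_out = V_min + code × LSB = -1.55 V + 786 × 3.1 V / 8192
      = -1.55 V + 0.297437 V = -1.25256 V.

-1.253 V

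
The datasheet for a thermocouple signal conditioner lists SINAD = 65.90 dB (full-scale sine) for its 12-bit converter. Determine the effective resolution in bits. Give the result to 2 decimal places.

10.65 bits

(65.90 − 1.76) / 6.02 = 64.14/6.02 = 10.6545 effective bits.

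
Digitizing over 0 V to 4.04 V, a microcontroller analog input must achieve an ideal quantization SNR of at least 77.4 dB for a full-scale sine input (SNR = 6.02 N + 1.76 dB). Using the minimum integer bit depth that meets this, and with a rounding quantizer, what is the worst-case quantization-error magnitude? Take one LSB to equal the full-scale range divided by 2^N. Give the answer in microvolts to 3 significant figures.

V_FS = 4.04 V.
N ≥ (77.4 − 1.76)/6.02 = 12.565 → N_min = 13.
LSB = 4.04 V / 2^13 = 493.16 µV.
Half an LSB is 247 µV.

247 µV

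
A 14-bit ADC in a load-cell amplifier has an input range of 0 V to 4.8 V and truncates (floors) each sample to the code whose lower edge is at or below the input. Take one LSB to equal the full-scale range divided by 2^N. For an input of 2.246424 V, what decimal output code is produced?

7667

Span = 4.8 V. LSB = 4.8 V / 2^14 ≈ 293.0 µV.
(V_in − V_min) × 2^14/range = (2.246424 − (0)) × 16384/4.8 = 7667.794.
Floor → code = 7667.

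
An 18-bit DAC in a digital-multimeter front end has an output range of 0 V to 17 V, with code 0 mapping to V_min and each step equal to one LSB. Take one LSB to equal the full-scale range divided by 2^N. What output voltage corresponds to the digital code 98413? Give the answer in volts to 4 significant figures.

6.382 V

V_FS = 17 V. LSB = 17 V / 2^18.
V_out = 0 + 98413 × (17/262144) V
      = 0 + 6.38207 = 6.38207 V.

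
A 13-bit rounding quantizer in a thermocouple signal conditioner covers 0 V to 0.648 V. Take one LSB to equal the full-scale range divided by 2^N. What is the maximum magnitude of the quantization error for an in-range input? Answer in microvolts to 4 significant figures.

39.55 µV

Full-scale range = 0.648 V.
LSB = 0.648 V ÷ 2^13 = 0.648/8192 V = 79.1016 µV.
|e|_max = LSB/2 = 39.55 µV.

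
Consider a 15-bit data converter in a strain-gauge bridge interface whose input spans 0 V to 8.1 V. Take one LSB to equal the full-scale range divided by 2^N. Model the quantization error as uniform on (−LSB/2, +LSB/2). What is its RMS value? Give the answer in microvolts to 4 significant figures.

71.36 µV

Range is 8.1 V.
LSB = 8.1 V ÷ 2^15 = 8.1/32768 V = 247.192 µV.
RMS of a uniform error over width LSB is LSB/√12 = 71.36 µV.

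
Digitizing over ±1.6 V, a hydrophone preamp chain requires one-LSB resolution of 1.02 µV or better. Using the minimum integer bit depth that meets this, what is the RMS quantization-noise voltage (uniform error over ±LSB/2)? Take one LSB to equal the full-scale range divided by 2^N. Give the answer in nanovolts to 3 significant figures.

220 nV

The full-scale span is 1.6 − (-1.6) = 3.2 V.
3.2 V / 1.02 µV = 3.137e6. Since 2^21 = 2097152 and 2^22 = 4194304, N = 22.
Step size = 3.2/4194304 V = 0.76294 µV.
RMS noise = LSB/√12 = 220 nV.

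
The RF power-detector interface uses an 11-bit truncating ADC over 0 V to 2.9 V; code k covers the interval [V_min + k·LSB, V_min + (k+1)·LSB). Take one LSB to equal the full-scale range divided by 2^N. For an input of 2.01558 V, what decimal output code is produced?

Range is 2.9 V. LSB = 2.9 V / 2^11 ≈ 1.416 mV.
(V_in − V_min) × 2^11/range = (2.01558 − (0)) × 2048/2.9 = 1423.416.
Floor → code = 1423.

1423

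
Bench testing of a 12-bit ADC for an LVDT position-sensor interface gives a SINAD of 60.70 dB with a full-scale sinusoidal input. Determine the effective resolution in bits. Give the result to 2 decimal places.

ENOB = (SINAD − 1.76) / 6.02 = (60.70 − 1.76) / 6.02 = 58.94 / 6.02 = 9.7907.

9.79 bits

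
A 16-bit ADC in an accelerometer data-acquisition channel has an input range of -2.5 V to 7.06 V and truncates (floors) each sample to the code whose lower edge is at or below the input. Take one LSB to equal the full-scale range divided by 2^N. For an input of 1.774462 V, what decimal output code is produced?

The full-scale span is 7.06 − (-2.5) = 9.56 V. LSB = 9.56 V / 2^16 ≈ 145.9 µV.
V_in − V_min = 1.774462 − (-2.5) = 4.274462 V.
Divide by LSB: 4.274462 × 65536/9.56 = 29302.4207.
Truncating gives code 29302.

29302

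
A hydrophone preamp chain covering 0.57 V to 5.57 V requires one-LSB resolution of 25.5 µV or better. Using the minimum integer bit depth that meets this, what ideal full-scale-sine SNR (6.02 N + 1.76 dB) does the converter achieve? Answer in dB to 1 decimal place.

Range = 5.57 − (0.57) = 5 V.
Levels needed ≥ 5/25.5 µV = 196100. 2^18 = 262144 suffices, so N_min = 18.
SNR = 6.02 × 18 + 1.76 = 110.12 dB.

110.1 dB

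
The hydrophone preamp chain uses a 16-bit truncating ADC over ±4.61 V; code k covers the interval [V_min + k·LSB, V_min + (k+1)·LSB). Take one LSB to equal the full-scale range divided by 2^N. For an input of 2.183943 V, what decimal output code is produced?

Span: 4.61 V − (-4.61 V) = 9.22 V. LSB = 9.22 V / 2^16 ≈ 140.7 µV.
(V_in − V_min) × 2^16/range = (2.183943 − (-4.61)) × 65536/9.22 = 48291.524.
Floor → code = 48291.

48291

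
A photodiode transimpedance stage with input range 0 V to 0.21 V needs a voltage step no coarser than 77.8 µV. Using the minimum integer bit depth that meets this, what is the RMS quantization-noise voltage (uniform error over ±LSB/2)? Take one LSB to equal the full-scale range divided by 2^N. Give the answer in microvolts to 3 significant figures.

14.8 µV

V_FS = 0.21 V.
Levels needed ≥ 0.21/77.8 µV = 2699. 2^12 = 4096 suffices, so N_min = 12.
LSB = 0.21 V / 2^12 = 51.270 µV.
σ_q = LSB/√12 = 51.270 µV/3.4641 = 14.8 µV.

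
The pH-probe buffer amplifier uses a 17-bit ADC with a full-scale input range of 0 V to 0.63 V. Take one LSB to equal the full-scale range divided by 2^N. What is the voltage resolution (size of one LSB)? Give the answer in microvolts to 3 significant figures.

V_FS = 0.63 V.
2^17 = 131072 levels.
LSB = 0.63 V ÷ 2^17 = 0.63/131072 V = 4.81 µV.

4.81 µV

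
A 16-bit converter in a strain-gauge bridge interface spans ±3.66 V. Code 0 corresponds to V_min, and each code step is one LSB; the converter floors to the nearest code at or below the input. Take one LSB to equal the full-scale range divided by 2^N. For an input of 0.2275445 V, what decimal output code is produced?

34805

Full-scale range = 3.66 V − (-3.66 V) = 7.32 V. LSB = 7.32 V / 2^16 ≈ 111.7 µV.
(V_in − V_min) × 2^16/range = (0.2275445 − (-3.66)) × 65536/7.32 = 34805.207.
Floor → code = 34805.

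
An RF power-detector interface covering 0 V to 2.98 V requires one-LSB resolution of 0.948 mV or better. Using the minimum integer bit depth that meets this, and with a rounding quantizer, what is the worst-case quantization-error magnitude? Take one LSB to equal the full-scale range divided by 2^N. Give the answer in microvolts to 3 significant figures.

364 µV

Span = 2.98 V.
Required number of levels: 2.98/0.948 mV = 3143.5; smallest N with 2^N ≥ that is 12.
LSB = 2.98 V / 2^12 = 0.72754 mV.
Half an LSB is 364 µV.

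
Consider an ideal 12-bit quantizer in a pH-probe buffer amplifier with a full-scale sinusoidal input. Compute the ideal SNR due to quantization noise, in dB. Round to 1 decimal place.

SNR = 6.02·12 + 1.76 = 74.00 dB.

74.0 dB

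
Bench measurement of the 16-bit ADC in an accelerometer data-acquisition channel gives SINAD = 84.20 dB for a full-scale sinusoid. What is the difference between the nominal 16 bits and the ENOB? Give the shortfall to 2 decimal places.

2.31 bits

ENOB = (SINAD − 1.76)/6.02 = (84.20 − 1.76)/6.02 = 13.6944 bits.
Shortfall = 16 − 13.6944 = 2.3056 bits.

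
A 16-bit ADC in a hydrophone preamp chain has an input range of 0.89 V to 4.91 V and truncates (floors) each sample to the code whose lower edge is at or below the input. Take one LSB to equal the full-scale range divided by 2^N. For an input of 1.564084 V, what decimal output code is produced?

Range = 4.91 − (0.89) = 4.02 V. LSB = 4.02 V / 2^16 ≈ 61.34 µV.
(V_in − V_min) × 2^16/range = (1.564084 − (0.89)) × 65536/4.02 = 10989.246.
Floor → code = 10989.

10989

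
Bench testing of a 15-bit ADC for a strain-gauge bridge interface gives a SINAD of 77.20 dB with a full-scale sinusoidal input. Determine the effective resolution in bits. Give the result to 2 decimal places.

Inverting SNR = 6.02 N + 1.76: N_eff = (77.20 − 1.76)/6.02 = 12.5316.

12.53 bits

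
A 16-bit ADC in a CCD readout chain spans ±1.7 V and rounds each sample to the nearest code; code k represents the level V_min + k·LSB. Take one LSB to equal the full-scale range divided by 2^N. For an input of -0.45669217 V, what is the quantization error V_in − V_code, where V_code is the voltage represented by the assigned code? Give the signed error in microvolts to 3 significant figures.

Span: 1.7 V − (-1.7 V) = 3.4 V. LSB = 3.4 V / 2^16 ≈ 51.88 µV.
(V_in − V_min)/LSB = (-0.45669217 − (-1.7)) × 65536/3.4 = 23965.1241 → nearest code k = 23965.
V_code = -1.7 + (23965/65536) × 3.4 = -0.45669860840 V.
e = -0.45669217 − (-0.45669860840) = +6.44 µV.

+6.44 µV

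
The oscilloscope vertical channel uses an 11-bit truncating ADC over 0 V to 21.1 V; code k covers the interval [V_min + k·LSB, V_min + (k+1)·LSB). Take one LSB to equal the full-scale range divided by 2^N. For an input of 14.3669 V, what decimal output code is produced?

Range is 21.1 V. LSB = 21.1 V / 2^11 ≈ 10.30 mV.
code = ⌊(V_in − V_min)/LSB⌋ = ⌊(V_in − V_min) × 2^11 / range⌋
     = ⌊(14.3669 − (0)) × 2048 / 21.1⌋ = ⌊14.3669 × 2048/21.1⌋
     = ⌊1394.474⌋ = 1394.

1394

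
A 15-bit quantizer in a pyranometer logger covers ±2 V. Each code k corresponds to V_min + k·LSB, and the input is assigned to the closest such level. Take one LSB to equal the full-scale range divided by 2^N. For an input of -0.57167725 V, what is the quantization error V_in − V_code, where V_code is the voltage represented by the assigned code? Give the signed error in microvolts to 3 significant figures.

The full-scale span is 2 − (-2) = 4 V. LSB = 4 V / 2^15 ≈ 122.1 µV.
Position in LSBs: (-0.57167725 − (-2)) × 32768/4 = 11700.8200; rounding gives k = 11701.
V_code = -2 + (11701/32768) × 4 = -0.57165527344 V.
e = -0.57167725 − (-0.57165527344) = −22.0 µV.

−22.0 µV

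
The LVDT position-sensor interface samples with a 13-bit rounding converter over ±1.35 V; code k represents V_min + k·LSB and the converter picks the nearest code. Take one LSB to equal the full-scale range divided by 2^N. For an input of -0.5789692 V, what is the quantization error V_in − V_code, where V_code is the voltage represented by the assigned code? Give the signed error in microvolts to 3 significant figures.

Span: 1.35 V − (-1.35 V) = 2.7 V. LSB = 2.7 V / 2^13 ≈ 329.6 µV.
(V_in − V_min)/LSB = (-0.5789692 − (-1.35)) × 8192/2.7 = 2339.3646 → nearest code k = 2339.
Reconstructed level: -1.35 + 2339 × 2.7/8192 V = -0.5790893555 V.
Error = V_in − V_code = -0.5789692 − (-0.5790893555) = +120 µV.

+120 µV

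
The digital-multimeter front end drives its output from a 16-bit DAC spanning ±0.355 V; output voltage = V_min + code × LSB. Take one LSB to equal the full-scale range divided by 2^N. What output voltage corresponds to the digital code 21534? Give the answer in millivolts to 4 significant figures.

Span: 0.355 V − (-0.355 V) = 0.71 V. LSB = 0.71 V / 2^16.
V_out = -0.355 + 21534 × (0.71/65536) V
      = -0.355 + 0.233294 = -0.121706 V.

-121.7 mV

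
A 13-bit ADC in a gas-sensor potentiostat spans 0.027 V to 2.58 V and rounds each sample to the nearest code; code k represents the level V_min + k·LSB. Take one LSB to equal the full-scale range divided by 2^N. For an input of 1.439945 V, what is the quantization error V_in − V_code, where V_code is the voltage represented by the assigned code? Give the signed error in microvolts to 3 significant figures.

−55.7 µV

Span: 2.58 V − (0.027 V) = 2.553 V. LSB = 2.553 V / 2^13 ≈ 311.6 µV.
(1.439945 − (0.027)) / LSB = 1.412945 × 8192/2.553 = 4533.8212. Nearest integer: k = 4534.
V_code = V_min + k × range/2^13 = 0.027 + 4534 × 2.553/8192 = 1.440000732 V.
Error = V_in − V_code = 1.439945 − (1.440000732) = −55.7 µV.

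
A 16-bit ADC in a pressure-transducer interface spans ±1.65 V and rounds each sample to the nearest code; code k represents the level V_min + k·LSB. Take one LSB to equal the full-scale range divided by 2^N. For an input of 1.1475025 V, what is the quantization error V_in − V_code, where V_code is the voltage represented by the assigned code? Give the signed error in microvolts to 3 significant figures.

Span: 1.65 V − (-1.65 V) = 3.3 V. LSB = 3.3 V / 2^16 ≈ 50.35 µV.
(1.1475025 − (-1.65)) / LSB = 2.7975025 × 65536/3.3 = 55556.7042. Nearest integer: k = 55557.
V_code = V_min + k × range/2^16 = -1.65 + 55557 × 3.3/65536 = 1.1475173950 V.
e = 1.1475025 − (1.1475173950) = −14.9 µV.

−14.9 µV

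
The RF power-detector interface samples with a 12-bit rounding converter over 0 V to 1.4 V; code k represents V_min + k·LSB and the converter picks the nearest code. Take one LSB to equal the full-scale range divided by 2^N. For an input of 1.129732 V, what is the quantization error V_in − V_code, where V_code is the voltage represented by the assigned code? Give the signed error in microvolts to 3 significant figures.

Span = 1.4 V. LSB = 1.4 V / 2^12 ≈ 341.8 µV.
Position in LSBs: (1.129732 − (0)) × 4096/1.4 = 3305.2731; rounding gives k = 3305.
Reconstructed level: 0 + 3305 × 1.4/4096 V = 1.129638672 V.
e = 1.129732 − (1.129638672) = +93.3 µV.

+93.3 µV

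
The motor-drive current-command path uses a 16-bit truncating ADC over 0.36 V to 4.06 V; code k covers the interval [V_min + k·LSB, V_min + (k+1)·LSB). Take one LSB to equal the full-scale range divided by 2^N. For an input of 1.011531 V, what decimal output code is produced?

11540

Range = 4.06 − (0.36) = 3.7 V. LSB = 3.7 V / 2^16 ≈ 56.46 µV.
code = ⌊(V_in − V_min)/LSB⌋ = ⌊(V_in − V_min) × 2^16 / range⌋
     = ⌊(1.011531 − (0.36)) × 65536 / 3.7⌋ = ⌊0.651531 × 65536/3.7⌋
     = ⌊11540.199⌋ = 11540.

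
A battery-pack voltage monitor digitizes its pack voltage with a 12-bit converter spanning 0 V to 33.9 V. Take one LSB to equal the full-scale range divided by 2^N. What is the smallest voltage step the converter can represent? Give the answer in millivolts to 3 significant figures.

8.28 mV

V_FS = 33.9 V.
There are 2^12 = 4096 steps.
LSB = 33.9 V ÷ 2^12 = 33.9/4096 V = 8.28 mV.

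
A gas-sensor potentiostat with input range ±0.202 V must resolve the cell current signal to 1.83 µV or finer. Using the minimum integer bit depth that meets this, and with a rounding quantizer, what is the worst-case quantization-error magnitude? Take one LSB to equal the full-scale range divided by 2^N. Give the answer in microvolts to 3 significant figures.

Span: 0.202 V − (-0.202 V) = 0.404 V.
Required number of levels: 0.404/1.83 µV = 220770; smallest N with 2^N ≥ that is 18.
LSB = 0.404 V ÷ 2^18 = 0.404/262144 V = 1.5411 µV.
Max error for round-to-nearest is LSB/2 = 0.771 µV.

0.771 µV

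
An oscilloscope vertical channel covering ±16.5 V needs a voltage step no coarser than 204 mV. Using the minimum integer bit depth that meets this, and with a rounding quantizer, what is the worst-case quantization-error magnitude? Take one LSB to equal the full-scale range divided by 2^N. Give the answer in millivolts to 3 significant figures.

Full-scale range = 16.5 V − (-16.5 V) = 33 V.
Need 2^N ≥ 33 V / 204 mV = 161.8 → N_min = 8.
One LSB is 33 V / 256 = 128.91 mV.
|e|_max = LSB/2 = 64.5 mV.

64.5 mV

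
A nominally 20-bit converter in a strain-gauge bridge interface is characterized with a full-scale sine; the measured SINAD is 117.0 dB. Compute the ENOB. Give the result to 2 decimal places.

(117.0 − 1.76) / 6.02 = 115.24/6.02 = 19.1429 effective bits.

19.14 bits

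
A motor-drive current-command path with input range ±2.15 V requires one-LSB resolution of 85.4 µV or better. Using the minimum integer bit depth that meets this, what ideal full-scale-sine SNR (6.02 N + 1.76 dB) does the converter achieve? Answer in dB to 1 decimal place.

98.1 dB

Span: 2.15 V − (-2.15 V) = 4.3 V.
Required number of levels: 4.3/85.4 µV = 50351; smallest N with 2^N ≥ that is 16.
Ideal SNR at N = 16: 6.02·16 + 1.76 = 98.1 dB.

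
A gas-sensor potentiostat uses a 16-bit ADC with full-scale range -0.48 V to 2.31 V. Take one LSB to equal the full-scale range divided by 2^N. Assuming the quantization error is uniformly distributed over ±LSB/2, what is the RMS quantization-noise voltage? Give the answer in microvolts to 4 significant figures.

12.29 µV

Range = 2.31 − (-0.48) = 2.79 V.
LSB = 2.79 V ÷ 2^16 = 2.79/65536 V = 42.5720 µV.
V_rms = LSB/√12 = 42.5720 µV / √12 = 12.29 µV.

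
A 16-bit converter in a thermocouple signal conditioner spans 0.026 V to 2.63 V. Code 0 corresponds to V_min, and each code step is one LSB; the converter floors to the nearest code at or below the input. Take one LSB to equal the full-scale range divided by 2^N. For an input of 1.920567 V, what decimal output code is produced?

47681

Range = 2.63 − (0.026) = 2.604 V. LSB = 2.604 V / 2^16 ≈ 39.73 µV.
V_in − V_min = 1.920567 − (0.026) = 1.894567 V.
Divide by LSB: 1.894567 × 65536/2.604 = 47681.3913.
Truncating gives code 47681.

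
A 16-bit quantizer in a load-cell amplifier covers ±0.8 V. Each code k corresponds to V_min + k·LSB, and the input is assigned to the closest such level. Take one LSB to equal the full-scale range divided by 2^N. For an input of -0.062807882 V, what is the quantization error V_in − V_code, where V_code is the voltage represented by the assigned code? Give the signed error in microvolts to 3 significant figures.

Span: 0.8 V − (-0.8 V) = 1.6 V. LSB = 1.6 V / 2^16 ≈ 24.41 µV.
(V_in − V_min)/LSB = (-0.062807882 − (-0.8)) × 65536/1.6 = 30195.3892 → nearest code k = 30195.
V_code = -0.8 + (30195/65536) × 1.6 = -0.062817382813 V.
Error = V_in − V_code = -0.062807882 − (-0.062817382813) = +9.50 µV.

+9.50 µV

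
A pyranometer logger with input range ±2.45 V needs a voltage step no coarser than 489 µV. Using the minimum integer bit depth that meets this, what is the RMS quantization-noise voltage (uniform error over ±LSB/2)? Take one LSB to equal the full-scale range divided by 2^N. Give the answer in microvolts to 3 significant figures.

86.3 µV

Full-scale range = 2.45 V − (-2.45 V) = 4.9 V.
Levels needed ≥ 4.9/489 µV = 10020. 2^14 = 16384 suffices, so N_min = 14.
Step size = 4.9/16384 V = 299.07 µV.
V_rms = LSB/√12 = 86.3 µV.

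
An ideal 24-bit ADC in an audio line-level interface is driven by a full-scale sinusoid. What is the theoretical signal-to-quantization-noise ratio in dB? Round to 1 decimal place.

146.2 dB

For an ideal N-bit converter with full-scale sine input, SNR = 6.02 N + 1.76 dB. SNR = 6.02 × 24 + 1.76 = 144.48 + 1.76 = 146.24 dB.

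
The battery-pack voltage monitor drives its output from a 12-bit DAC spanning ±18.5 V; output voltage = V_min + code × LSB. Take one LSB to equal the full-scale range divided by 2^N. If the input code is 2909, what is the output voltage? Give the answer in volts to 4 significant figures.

The full-scale span is 18.5 − (-18.5) = 37 V. LSB = 37 V / 2^12.
Output = V_min + (2909/4096) × range = -18.5 + 0.710205 × 37 V
      = -18.5 V + 26.2776 V = 7.77759 V.

7.778 V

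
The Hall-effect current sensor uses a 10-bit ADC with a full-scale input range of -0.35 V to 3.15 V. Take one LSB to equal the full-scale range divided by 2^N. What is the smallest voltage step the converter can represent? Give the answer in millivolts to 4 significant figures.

Full-scale range = 3.15 V − (-0.35 V) = 3.5 V.
There are 2^10 = 1024 steps.
LSB = 3.5 V ÷ 2^10 = 3.5/1024 V = 3.418 mV.

3.418 mV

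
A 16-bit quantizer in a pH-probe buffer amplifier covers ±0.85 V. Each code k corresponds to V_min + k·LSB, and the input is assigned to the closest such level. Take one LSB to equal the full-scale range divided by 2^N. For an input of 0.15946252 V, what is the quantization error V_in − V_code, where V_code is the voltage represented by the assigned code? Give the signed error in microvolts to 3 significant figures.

+9.70 µV

Span: 0.85 V − (-0.85 V) = 1.7 V. LSB = 1.7 V / 2^16 ≈ 25.94 µV.
(0.15946252 − (-0.85)) / LSB = 1.00946252 × 65536/1.7 = 38915.3739. Nearest integer: k = 38915.
V_code = -0.85 + (38915/65536) × 1.7 = 0.15945281982 V.
e = 0.15946252 − (0.15945281982) = +9.70 µV.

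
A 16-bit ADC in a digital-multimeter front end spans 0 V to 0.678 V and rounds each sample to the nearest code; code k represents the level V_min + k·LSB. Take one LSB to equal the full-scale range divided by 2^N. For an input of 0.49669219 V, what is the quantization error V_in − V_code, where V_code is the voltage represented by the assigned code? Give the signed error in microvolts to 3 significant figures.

−3.64 µV

Full-scale range = 0.678 V. LSB = 0.678 V / 2^16 ≈ 10.35 µV.
(V_in − V_min)/LSB = (0.49669219 − (0)) × 65536/0.678 = 48010.6480 → nearest code k = 48011.
V_code = 0 + (48011/65536) × 0.678 = 0.49669583130 V.
Error = V_in − V_code = 0.49669219 − (0.49669583130) = −3.64 µV.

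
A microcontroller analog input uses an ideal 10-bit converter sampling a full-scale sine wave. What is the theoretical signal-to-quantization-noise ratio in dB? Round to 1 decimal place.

62.0 dB

Ideal quantization SNR: 6.02 × 10 + 1.76 dB = 62.0 dB.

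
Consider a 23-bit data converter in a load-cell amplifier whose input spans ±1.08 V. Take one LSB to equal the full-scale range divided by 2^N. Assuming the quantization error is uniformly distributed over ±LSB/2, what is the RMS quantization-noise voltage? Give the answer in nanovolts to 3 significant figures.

Range = 1.08 − (-1.08) = 2.16 V.
LSB = 2.16 V ÷ 2^23 = 2.16/8388608 V = 257.49 nV.
For a uniform distribution on [−LSB/2, +LSB/2], V_rms = LSB/√12 = 257.49 nV/3.4641 = 74.3 nV.

74.3 nV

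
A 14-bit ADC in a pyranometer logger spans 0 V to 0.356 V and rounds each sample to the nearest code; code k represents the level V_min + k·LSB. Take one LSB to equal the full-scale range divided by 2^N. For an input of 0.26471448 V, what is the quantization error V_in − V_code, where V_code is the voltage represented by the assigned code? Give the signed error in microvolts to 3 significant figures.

−4.03 µV

Range is 0.356 V. LSB = 0.356 V / 2^14 ≈ 21.73 µV.
Position in LSBs: (0.26471448 − (0)) × 16384/0.356 = 12182.8147; rounding gives k = 12183.
Reconstructed level: 0 + 12183 × 0.356/16384 V = 0.26471850586 V.
e = 0.26471448 − (0.26471850586) = −4.03 µV.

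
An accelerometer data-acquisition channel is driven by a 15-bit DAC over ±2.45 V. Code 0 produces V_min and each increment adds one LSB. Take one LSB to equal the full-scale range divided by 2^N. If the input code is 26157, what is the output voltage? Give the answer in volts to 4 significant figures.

1.461 V

Full-scale range = 2.45 V − (-2.45 V) = 4.9 V. LSB = 4.9 V / 2^15.
V_out = -2.45 + 26157 × (4.9/32768) V
      = -2.45 V + 3.91142 V = 1.46142 V.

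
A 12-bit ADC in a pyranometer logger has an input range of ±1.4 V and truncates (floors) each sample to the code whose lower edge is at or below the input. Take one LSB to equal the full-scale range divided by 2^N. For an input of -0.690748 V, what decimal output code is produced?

Span: 1.4 V − (-1.4 V) = 2.8 V. LSB = 2.8 V / 2^12 ≈ 0.6836 mV.
(V_in − V_min) × 2^12/range = (-0.690748 − (-1.4)) × 4096/2.8 = 1037.534.
Floor → code = 1037.

1037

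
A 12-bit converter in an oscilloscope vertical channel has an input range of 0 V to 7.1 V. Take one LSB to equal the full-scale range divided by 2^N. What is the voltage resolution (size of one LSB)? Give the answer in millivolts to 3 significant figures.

1.73 mV

Full-scale range = 7.1 V.
2^12 = 4096 levels.
One LSB is 7.1 V / 4096 = 1.73 mV.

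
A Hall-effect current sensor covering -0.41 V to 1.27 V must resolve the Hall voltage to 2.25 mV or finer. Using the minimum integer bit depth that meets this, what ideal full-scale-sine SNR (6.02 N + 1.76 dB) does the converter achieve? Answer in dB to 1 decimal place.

The full-scale span is 1.27 − (-0.41) = 1.68 V.
Levels needed ≥ 1.68/2.25 mV = 746.7. 2^10 = 1024 suffices, so N_min = 10.
6.02(10) + 1.76 = 61.96 dB.

62.0 dB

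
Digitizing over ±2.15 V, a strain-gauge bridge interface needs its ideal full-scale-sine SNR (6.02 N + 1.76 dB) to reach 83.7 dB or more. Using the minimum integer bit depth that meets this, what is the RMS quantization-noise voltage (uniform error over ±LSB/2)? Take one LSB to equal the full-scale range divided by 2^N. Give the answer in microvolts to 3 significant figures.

Span: 2.15 V − (-2.15 V) = 4.3 V.
N ≥ (83.7 − 1.76)/6.02 = 13.611 → N_min = 14.
LSB = 4.3 V ÷ 2^14 = 4.3/16384 V = 262.45 µV.
V_rms = LSB/√12 = 75.8 µV.

75.8 µV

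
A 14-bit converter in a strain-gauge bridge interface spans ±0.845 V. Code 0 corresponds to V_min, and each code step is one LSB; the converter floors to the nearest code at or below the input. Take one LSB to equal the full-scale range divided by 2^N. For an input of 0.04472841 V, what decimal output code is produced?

Span: 0.845 V − (-0.845 V) = 1.69 V. LSB = 1.69 V / 2^14 ≈ 103.1 µV.
(V_in − V_min) × 2^14/range = (0.04472841 − (-0.845)) × 16384/1.69 = 8625.627.
Floor → code = 8625.

8625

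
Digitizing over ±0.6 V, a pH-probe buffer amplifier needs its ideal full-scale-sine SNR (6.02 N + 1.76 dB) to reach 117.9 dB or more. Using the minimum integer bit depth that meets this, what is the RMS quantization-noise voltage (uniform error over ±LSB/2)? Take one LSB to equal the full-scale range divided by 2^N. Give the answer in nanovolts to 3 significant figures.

330 nV

The full-scale span is 0.6 − (-0.6) = 1.2 V.
N ≥ (117.9 − 1.76)/6.02 = 19.292 → N_min = 20.
LSB = 1.2 V / 2^20 = 1.1444 µV.
σ_q = LSB/√12 = 1.1444 µV/3.4641 = 330 nV.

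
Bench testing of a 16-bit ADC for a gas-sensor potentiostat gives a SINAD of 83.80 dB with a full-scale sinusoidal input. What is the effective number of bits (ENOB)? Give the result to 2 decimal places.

13.63 bits

Inverting SNR = 6.02 N + 1.76: N_eff = (83.80 − 1.76)/6.02 = 13.6279.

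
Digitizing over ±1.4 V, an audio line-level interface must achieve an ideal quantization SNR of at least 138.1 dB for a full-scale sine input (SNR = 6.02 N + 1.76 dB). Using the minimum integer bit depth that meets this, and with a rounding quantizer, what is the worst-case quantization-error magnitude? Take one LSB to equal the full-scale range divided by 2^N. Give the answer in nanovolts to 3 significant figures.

167 nV

Span: 1.4 V − (-1.4 V) = 2.8 V.
6.02 N + 1.76 ≥ 138.1 gives N ≥ 22.648, so the minimum integer is 23.
LSB = 2.8 V ÷ 2^23 = 2.8/8388608 V = 333.79 nV.
Half an LSB is 167 nV.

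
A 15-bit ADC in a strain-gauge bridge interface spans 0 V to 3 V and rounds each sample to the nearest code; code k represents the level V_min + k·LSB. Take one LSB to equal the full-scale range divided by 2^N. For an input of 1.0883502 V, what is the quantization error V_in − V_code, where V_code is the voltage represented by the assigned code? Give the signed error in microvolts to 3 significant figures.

Full-scale range = 3 V. LSB = 3 V / 2^15 ≈ 91.55 µV.
(1.0883502 − (0)) / LSB = 1.0883502 × 32768/3 = 11887.6865. Nearest integer: k = 11888.
V_code = V_min + k × range/2^15 = 0 + 11888 × 3/32768 = 1.0883789063 V.
e = 1.0883502 − (1.0883789063) = −28.7 µV.

−28.7 µV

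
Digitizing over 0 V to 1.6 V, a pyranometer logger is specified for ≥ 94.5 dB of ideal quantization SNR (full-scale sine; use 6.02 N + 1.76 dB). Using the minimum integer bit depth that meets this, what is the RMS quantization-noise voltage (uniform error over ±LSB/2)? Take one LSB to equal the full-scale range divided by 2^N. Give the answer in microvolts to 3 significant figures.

7.05 µV

Span = 1.6 V.
Required N = ⌈(94.5 − 1.76)/6.02⌉ = ⌈15.405⌉ = 16.
Step size = 1.6/65536 V = 24.414 µV.
RMS noise = LSB/√12 = 7.05 µV.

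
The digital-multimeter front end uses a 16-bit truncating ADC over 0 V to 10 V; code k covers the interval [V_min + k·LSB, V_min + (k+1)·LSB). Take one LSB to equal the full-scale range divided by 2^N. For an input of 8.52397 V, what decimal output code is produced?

V_FS = 10 V. LSB = 10 V / 2^16 ≈ 152.6 µV.
(V_in − V_min) × 2^16/range = (8.52397 − (0)) × 65536/10 = 55862.690.
Floor → code = 55862.

55862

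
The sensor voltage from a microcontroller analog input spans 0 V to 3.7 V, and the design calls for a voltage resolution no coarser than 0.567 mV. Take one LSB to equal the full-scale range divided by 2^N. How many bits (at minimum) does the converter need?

Range is 3.7 V.
Need 2^N ≥ 3.7 V / 0.567 mV = 6526 → N_min = 13.

13 bits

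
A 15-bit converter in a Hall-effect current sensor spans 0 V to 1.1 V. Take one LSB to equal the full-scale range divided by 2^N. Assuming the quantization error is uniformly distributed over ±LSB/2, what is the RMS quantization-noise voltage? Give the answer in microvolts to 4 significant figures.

Span = 1.1 V.
LSB = 1.1 V ÷ 2^15 = 1.1/32768 V = 33.5693 µV.
V_rms = LSB/√12 = 33.5693 µV / √12 = 9.691 µV.

9.691 µV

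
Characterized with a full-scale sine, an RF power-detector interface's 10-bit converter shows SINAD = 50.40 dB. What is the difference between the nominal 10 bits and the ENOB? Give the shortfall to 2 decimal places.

Effective bits = (50.40 − 1.76)/6.02 = 8.0797.
Lost resolution: 10 − 8.0797 = 1.9203 bits.

1.92 bits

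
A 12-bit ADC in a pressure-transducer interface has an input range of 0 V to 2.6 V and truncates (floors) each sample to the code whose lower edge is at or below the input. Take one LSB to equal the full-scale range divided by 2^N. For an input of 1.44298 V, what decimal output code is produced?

Range is 2.6 V. LSB = 2.6 V / 2^12 ≈ 0.6348 mV.
(V_in − V_min) × 2^12/range = (1.44298 − (0)) × 4096/2.6 = 2273.248.
Floor → code = 2273.

2273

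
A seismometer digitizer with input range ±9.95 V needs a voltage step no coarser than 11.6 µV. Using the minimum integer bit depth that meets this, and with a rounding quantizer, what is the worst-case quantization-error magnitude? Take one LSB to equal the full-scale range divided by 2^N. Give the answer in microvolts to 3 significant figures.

4.74 µV

Full-scale range = 9.95 V − (-9.95 V) = 19.9 V.
Need 2^N ≥ 19.9 V / 11.6 µV = 1.716e6 → N_min = 21.
Step size = 19.9/2097152 V = 9.4891 µV.
Half an LSB is 4.74 µV.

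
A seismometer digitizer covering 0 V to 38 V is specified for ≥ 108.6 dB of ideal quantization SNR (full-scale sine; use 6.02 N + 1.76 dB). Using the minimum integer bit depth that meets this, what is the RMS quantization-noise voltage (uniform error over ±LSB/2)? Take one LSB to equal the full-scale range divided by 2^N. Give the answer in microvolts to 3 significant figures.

41.8 µV

Range is 38 V.
Required N = ⌈(108.6 − 1.76)/6.02⌉ = ⌈17.748⌉ = 18.
One LSB is 38 V / 262144 = 144.96 µV.
σ_q = LSB/√12 = 144.96 µV/3.4641 = 41.8 µV.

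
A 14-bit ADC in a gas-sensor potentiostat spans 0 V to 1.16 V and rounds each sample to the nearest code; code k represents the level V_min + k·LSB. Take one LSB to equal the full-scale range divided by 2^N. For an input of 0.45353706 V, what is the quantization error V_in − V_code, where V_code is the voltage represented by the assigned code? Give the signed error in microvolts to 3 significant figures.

V_FS = 1.16 V. LSB = 1.16 V / 2^14 ≈ 70.80 µV.
(V_in − V_min)/LSB = (0.45353706 − (0)) × 16384/1.16 = 6405.8200 → nearest code k = 6406.
Reconstructed level: 0 + 6406 × 1.16/16384 V = 0.45354980469 V.
Error = V_in − V_code = 0.45353706 − (0.45354980469) = −12.7 µV.

−12.7 µV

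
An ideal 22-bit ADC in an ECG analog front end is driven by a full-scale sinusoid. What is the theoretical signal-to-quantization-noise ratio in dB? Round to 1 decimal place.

134.2 dB

For an ideal N-bit converter with full-scale sine input, SNR = 6.02 N + 1.76 dB. SNR = 6.02 × 22 + 1.76 = 132.44 + 1.76 = 134.20 dB.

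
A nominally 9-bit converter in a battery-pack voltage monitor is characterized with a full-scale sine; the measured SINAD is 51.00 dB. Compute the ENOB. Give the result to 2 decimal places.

8.18 bits

(51.00 − 1.76) / 6.02 = 49.24/6.02 = 8.1794 effective bits.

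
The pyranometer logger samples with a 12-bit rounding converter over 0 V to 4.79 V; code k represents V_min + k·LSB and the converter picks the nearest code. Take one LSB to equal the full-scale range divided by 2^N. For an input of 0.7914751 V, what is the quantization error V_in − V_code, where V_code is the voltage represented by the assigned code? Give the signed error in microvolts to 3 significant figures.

Range is 4.79 V. LSB = 4.79 V / 2^12 ≈ 1.169 mV.
(0.7914751 − (0)) / LSB = 0.7914751 × 4096/4.79 = 676.8021. Nearest integer: k = 677.
Reconstructed level: 0 + 677 × 4.79/4096 V = 0.7917065430 V.
Error = V_in − V_code = 0.7914751 − (0.7917065430) = −231 µV.

−231 µV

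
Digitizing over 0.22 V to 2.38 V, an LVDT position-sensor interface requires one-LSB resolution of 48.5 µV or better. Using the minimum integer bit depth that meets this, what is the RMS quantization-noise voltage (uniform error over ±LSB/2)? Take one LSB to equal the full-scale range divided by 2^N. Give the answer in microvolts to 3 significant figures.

Range = 2.38 − (0.22) = 2.16 V.
Levels needed ≥ 2.16/48.5 µV = 44540. 2^16 = 65536 suffices, so N_min = 16.
One LSB is 2.16 V / 65536 = 32.959 µV.
V_rms = LSB/√12 = 9.51 µV.

9.51 µV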